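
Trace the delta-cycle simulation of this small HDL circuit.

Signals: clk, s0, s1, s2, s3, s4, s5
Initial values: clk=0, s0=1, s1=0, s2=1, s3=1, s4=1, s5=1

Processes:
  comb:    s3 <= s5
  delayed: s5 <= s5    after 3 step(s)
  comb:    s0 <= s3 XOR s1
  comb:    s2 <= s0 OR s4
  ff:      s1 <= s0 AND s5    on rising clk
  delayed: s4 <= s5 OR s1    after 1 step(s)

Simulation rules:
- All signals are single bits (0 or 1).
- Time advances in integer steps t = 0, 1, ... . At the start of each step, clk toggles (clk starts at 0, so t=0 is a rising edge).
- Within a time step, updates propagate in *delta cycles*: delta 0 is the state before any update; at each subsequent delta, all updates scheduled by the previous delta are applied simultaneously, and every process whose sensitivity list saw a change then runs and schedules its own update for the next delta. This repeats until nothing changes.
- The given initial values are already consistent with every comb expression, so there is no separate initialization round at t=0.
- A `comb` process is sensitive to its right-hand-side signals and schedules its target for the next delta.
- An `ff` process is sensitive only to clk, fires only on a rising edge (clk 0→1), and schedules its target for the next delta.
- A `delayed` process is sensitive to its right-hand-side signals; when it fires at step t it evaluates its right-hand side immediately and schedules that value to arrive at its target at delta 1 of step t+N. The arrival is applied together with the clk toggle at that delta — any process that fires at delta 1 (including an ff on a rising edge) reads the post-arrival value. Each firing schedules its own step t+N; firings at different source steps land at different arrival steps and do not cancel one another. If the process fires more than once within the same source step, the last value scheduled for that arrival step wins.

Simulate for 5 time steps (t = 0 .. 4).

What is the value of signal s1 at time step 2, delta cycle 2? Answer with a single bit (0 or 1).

[bits: s0,s5,clk,s4,s1,s3,s2]
t=0: Δ0=1101011 Δ1=1111011 Δ2=1111111 Δ3=0111111 | 3Δ
t=1: Δ0=0111111 Δ1=0101111 | 1Δ
t=2: Δ0=0101111 Δ1=0111111 Δ2=0111011 Δ3=1111011 | 3Δ
t=3: Δ0=1111011 Δ1=1101011 | 1Δ
t=4: Δ0=1101011 Δ1=1111011 Δ2=1111111 Δ3=0111111 | 3Δ

0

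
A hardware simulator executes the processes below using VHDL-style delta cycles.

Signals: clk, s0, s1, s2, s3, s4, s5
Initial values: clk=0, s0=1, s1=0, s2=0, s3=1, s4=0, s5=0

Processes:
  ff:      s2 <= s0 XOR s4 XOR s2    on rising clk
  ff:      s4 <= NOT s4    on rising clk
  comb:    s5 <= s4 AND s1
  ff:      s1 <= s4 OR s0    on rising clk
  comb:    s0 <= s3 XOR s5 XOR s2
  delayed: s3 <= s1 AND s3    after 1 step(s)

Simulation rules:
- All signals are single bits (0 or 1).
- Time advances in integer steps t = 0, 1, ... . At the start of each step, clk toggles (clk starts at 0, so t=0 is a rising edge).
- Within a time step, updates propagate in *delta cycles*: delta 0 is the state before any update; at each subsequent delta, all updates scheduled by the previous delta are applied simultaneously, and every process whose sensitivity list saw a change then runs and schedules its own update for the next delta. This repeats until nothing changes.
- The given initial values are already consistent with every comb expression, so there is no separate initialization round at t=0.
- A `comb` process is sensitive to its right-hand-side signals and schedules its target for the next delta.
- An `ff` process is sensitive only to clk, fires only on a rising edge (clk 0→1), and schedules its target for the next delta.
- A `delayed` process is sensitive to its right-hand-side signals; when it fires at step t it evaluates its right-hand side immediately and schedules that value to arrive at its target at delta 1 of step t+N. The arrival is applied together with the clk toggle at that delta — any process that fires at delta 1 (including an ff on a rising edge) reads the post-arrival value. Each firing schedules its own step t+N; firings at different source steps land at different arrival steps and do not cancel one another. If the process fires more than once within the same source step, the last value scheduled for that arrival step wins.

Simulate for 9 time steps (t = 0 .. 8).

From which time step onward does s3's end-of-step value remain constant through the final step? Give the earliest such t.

t0.Δ0 s2=0 s4=0 s1=0 clk=0 s3=1 s0=1 s5=0
t0.Δ1 s2=0 s4=0 s1=0 clk=1 s3=1 s0=1 s5=0
t0.Δ2 s2=1 s4=1 s1=1 clk=1 s3=1 s0=1 s5=0
t0.Δ3 s2=1 s4=1 s1=1 clk=1 s3=1 s0=0 s5=1
t0.Δ4 s2=1 s4=1 s1=1 clk=1 s3=1 s0=1 s5=1
t1.Δ0 s2=1 s4=1 s1=1 clk=1 s3=1 s0=1 s5=1
t1.Δ1 s2=1 s4=1 s1=1 clk=0 s3=1 s0=1 s5=1
t2.Δ0 s2=1 s4=1 s1=1 clk=0 s3=1 s0=1 s5=1
t2.Δ1 s2=1 s4=1 s1=1 clk=1 s3=1 s0=1 s5=1
t2.Δ2 s2=1 s4=0 s1=1 clk=1 s3=1 s0=1 s5=1
t2.Δ3 s2=1 s4=0 s1=1 clk=1 s3=1 s0=1 s5=0
t2.Δ4 s2=1 s4=0 s1=1 clk=1 s3=1 s0=0 s5=0
t3.Δ0 s2=1 s4=0 s1=1 clk=1 s3=1 s0=0 s5=0
t3.Δ1 s2=1 s4=0 s1=1 clk=0 s3=1 s0=0 s5=0
t4.Δ0 s2=1 s4=0 s1=1 clk=0 s3=1 s0=0 s5=0
t4.Δ1 s2=1 s4=0 s1=1 clk=1 s3=1 s0=0 s5=0
t4.Δ2 s2=1 s4=1 s1=0 clk=1 s3=1 s0=0 s5=0
t5.Δ0 s2=1 s4=1 s1=0 clk=1 s3=1 s0=0 s5=0
t5.Δ1 s2=1 s4=1 s1=0 clk=0 s3=0 s0=0 s5=0
t5.Δ2 s2=1 s4=1 s1=0 clk=0 s3=0 s0=1 s5=0
t6.Δ0 s2=1 s4=1 s1=0 clk=0 s3=0 s0=1 s5=0
t6.Δ1 s2=1 s4=1 s1=0 clk=1 s3=0 s0=1 s5=0
t6.Δ2 s2=1 s4=0 s1=1 clk=1 s3=0 s0=1 s5=0
t7.Δ0 s2=1 s4=0 s1=1 clk=1 s3=0 s0=1 s5=0
t7.Δ1 s2=1 s4=0 s1=1 clk=0 s3=0 s0=1 s5=0
t8.Δ0 s2=1 s4=0 s1=1 clk=0 s3=0 s0=1 s5=0
t8.Δ1 s2=1 s4=0 s1=1 clk=1 s3=0 s0=1 s5=0
t8.Δ2 s2=0 s4=1 s1=1 clk=1 s3=0 s0=1 s5=0
t8.Δ3 s2=0 s4=1 s1=1 clk=1 s3=0 s0=0 s5=1
t8.Δ4 s2=0 s4=1 s1=1 clk=1 s3=0 s0=1 s5=1

5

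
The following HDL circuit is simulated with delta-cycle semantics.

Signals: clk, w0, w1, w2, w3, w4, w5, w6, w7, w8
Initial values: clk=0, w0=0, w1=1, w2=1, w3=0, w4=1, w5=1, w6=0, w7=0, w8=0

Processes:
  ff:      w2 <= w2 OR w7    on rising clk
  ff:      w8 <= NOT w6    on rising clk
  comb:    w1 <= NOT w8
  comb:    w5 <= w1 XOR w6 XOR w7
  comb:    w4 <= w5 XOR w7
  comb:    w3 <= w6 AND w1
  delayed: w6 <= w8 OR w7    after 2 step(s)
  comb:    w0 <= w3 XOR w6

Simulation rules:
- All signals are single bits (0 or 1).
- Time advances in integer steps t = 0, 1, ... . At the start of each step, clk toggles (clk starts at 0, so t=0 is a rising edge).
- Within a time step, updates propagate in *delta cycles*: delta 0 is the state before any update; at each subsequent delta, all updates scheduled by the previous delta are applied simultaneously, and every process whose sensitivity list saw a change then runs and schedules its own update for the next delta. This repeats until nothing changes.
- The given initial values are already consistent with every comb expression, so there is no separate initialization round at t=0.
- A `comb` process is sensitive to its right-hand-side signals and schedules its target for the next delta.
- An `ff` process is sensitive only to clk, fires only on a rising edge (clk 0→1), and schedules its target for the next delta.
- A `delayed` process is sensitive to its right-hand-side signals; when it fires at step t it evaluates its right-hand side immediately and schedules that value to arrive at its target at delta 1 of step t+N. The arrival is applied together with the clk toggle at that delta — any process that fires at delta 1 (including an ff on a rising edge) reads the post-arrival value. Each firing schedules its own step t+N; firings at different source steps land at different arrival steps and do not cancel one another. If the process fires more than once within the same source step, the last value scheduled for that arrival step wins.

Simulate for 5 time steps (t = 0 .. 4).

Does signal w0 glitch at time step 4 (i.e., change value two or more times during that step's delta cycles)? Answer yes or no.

t0.Δ0 w5=1 w1=1 w0=0 w7=0 w3=0 w4=1 w2=1 clk=0 w6=0 w8=0
t0.Δ1 w5=1 w1=1 w0=0 w7=0 w3=0 w4=1 w2=1 clk=1 w6=0 w8=0
t0.Δ2 w5=1 w1=1 w0=0 w7=0 w3=0 w4=1 w2=1 clk=1 w6=0 w8=1
t0.Δ3 w5=1 w1=0 w0=0 w7=0 w3=0 w4=1 w2=1 clk=1 w6=0 w8=1
t0.Δ4 w5=0 w1=0 w0=0 w7=0 w3=0 w4=1 w2=1 clk=1 w6=0 w8=1
t0.Δ5 w5=0 w1=0 w0=0 w7=0 w3=0 w4=0 w2=1 clk=1 w6=0 w8=1
t1.Δ0 w5=0 w1=0 w0=0 w7=0 w3=0 w4=0 w2=1 clk=1 w6=0 w8=1
t1.Δ1 w5=0 w1=0 w0=0 w7=0 w3=0 w4=0 w2=1 clk=0 w6=0 w8=1
t2.Δ0 w5=0 w1=0 w0=0 w7=0 w3=0 w4=0 w2=1 clk=0 w6=0 w8=1
t2.Δ1 w5=0 w1=0 w0=0 w7=0 w3=0 w4=0 w2=1 clk=1 w6=1 w8=1
t2.Δ2 w5=1 w1=0 w0=1 w7=0 w3=0 w4=0 w2=1 clk=1 w6=1 w8=0
t2.Δ3 w5=1 w1=1 w0=1 w7=0 w3=0 w4=1 w2=1 clk=1 w6=1 w8=0
t2.Δ4 w5=0 w1=1 w0=1 w7=0 w3=1 w4=1 w2=1 clk=1 w6=1 w8=0
t2.Δ5 w5=0 w1=1 w0=0 w7=0 w3=1 w4=0 w2=1 clk=1 w6=1 w8=0
t3.Δ0 w5=0 w1=1 w0=0 w7=0 w3=1 w4=0 w2=1 clk=1 w6=1 w8=0
t3.Δ1 w5=0 w1=1 w0=0 w7=0 w3=1 w4=0 w2=1 clk=0 w6=1 w8=0
t4.Δ0 w5=0 w1=1 w0=0 w7=0 w3=1 w4=0 w2=1 clk=0 w6=1 w8=0
t4.Δ1 w5=0 w1=1 w0=0 w7=0 w3=1 w4=0 w2=1 clk=1 w6=0 w8=0
t4.Δ2 w5=1 w1=1 w0=1 w7=0 w3=0 w4=0 w2=1 clk=1 w6=0 w8=1
t4.Δ3 w5=1 w1=0 w0=0 w7=0 w3=0 w4=1 w2=1 clk=1 w6=0 w8=1
t4.Δ4 w5=0 w1=0 w0=0 w7=0 w3=0 w4=1 w2=1 clk=1 w6=0 w8=1
t4.Δ5 w5=0 w1=0 w0=0 w7=0 w3=0 w4=0 w2=1 clk=1 w6=0 w8=1

yes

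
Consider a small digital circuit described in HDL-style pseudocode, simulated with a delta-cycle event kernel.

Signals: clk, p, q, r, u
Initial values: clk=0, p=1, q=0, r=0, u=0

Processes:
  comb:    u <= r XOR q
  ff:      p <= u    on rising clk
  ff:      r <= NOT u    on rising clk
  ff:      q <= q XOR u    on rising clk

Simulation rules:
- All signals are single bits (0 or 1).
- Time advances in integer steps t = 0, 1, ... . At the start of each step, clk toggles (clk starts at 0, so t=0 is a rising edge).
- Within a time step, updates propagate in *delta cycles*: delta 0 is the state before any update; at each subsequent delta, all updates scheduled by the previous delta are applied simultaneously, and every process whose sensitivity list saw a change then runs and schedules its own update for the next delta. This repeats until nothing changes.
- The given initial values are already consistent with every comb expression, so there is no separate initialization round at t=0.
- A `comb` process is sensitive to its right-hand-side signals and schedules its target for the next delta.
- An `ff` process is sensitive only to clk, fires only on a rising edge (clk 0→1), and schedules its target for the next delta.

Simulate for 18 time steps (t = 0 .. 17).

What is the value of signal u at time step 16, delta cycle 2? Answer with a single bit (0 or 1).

t0.Δ0 q=0 r=0 p=1 u=0 clk=0
t0.Δ1 q=0 r=0 p=1 u=0 clk=1
t0.Δ2 q=0 r=1 p=0 u=0 clk=1
t0.Δ3 q=0 r=1 p=0 u=1 clk=1
t1.Δ0 q=0 r=1 p=0 u=1 clk=1
t1.Δ1 q=0 r=1 p=0 u=1 clk=0
t2.Δ0 q=0 r=1 p=0 u=1 clk=0
t2.Δ1 q=0 r=1 p=0 u=1 clk=1
t2.Δ2 q=1 r=0 p=1 u=1 clk=1
t3.Δ0 q=1 r=0 p=1 u=1 clk=1
t3.Δ1 q=1 r=0 p=1 u=1 clk=0
t4.Δ0 q=1 r=0 p=1 u=1 clk=0
t4.Δ1 q=1 r=0 p=1 u=1 clk=1
t4.Δ2 q=0 r=0 p=1 u=1 clk=1
t4.Δ3 q=0 r=0 p=1 u=0 clk=1
t5.Δ0 q=0 r=0 p=1 u=0 clk=1
t5.Δ1 q=0 r=0 p=1 u=0 clk=0
t6.Δ0 q=0 r=0 p=1 u=0 clk=0
t6.Δ1 q=0 r=0 p=1 u=0 clk=1
t6.Δ2 q=0 r=1 p=0 u=0 clk=1
t6.Δ3 q=0 r=1 p=0 u=1 clk=1
t7.Δ0 q=0 r=1 p=0 u=1 clk=1
t7.Δ1 q=0 r=1 p=0 u=1 clk=0
t8.Δ0 q=0 r=1 p=0 u=1 clk=0
t8.Δ1 q=0 r=1 p=0 u=1 clk=1
t8.Δ2 q=1 r=0 p=1 u=1 clk=1
t9.Δ0 q=1 r=0 p=1 u=1 clk=1
t9.Δ1 q=1 r=0 p=1 u=1 clk=0
t10.Δ0 q=1 r=0 p=1 u=1 clk=0
t10.Δ1 q=1 r=0 p=1 u=1 clk=1
t10.Δ2 q=0 r=0 p=1 u=1 clk=1
t10.Δ3 q=0 r=0 p=1 u=0 clk=1
t11.Δ0 q=0 r=0 p=1 u=0 clk=1
t11.Δ1 q=0 r=0 p=1 u=0 clk=0
t12.Δ0 q=0 r=0 p=1 u=0 clk=0
t12.Δ1 q=0 r=0 p=1 u=0 clk=1
t12.Δ2 q=0 r=1 p=0 u=0 clk=1
t12.Δ3 q=0 r=1 p=0 u=1 clk=1
t13.Δ0 q=0 r=1 p=0 u=1 clk=1
t13.Δ1 q=0 r=1 p=0 u=1 clk=0
t14.Δ0 q=0 r=1 p=0 u=1 clk=0
t14.Δ1 q=0 r=1 p=0 u=1 clk=1
t14.Δ2 q=1 r=0 p=1 u=1 clk=1
t15.Δ0 q=1 r=0 p=1 u=1 clk=1
t15.Δ1 q=1 r=0 p=1 u=1 clk=0
t16.Δ0 q=1 r=0 p=1 u=1 clk=0
t16.Δ1 q=1 r=0 p=1 u=1 clk=1
t16.Δ2 q=0 r=0 p=1 u=1 clk=1
t16.Δ3 q=0 r=0 p=1 u=0 clk=1
t17.Δ0 q=0 r=0 p=1 u=0 clk=1
t17.Δ1 q=0 r=0 p=1 u=0 clk=0

1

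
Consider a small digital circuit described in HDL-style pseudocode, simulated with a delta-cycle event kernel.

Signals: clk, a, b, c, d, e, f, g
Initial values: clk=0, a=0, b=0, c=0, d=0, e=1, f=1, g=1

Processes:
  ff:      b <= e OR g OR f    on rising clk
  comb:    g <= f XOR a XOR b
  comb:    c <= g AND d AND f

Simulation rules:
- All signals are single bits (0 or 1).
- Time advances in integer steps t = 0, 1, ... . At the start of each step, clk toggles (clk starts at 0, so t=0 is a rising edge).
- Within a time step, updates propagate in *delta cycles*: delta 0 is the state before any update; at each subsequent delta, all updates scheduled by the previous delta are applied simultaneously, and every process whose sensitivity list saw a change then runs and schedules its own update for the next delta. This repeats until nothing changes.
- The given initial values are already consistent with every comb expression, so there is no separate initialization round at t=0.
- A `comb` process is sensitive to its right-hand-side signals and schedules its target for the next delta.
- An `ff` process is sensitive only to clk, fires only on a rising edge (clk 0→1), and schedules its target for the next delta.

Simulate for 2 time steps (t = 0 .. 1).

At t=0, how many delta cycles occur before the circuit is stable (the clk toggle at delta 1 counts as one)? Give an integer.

[bits: clk,c,a,g,f,e,b,d]
t=0: Δ0=00011100 Δ1=10011100 Δ2=10011110 Δ3=10001110 | 3Δ
t=1: Δ0=10001110 Δ1=00001110 | 1Δ

3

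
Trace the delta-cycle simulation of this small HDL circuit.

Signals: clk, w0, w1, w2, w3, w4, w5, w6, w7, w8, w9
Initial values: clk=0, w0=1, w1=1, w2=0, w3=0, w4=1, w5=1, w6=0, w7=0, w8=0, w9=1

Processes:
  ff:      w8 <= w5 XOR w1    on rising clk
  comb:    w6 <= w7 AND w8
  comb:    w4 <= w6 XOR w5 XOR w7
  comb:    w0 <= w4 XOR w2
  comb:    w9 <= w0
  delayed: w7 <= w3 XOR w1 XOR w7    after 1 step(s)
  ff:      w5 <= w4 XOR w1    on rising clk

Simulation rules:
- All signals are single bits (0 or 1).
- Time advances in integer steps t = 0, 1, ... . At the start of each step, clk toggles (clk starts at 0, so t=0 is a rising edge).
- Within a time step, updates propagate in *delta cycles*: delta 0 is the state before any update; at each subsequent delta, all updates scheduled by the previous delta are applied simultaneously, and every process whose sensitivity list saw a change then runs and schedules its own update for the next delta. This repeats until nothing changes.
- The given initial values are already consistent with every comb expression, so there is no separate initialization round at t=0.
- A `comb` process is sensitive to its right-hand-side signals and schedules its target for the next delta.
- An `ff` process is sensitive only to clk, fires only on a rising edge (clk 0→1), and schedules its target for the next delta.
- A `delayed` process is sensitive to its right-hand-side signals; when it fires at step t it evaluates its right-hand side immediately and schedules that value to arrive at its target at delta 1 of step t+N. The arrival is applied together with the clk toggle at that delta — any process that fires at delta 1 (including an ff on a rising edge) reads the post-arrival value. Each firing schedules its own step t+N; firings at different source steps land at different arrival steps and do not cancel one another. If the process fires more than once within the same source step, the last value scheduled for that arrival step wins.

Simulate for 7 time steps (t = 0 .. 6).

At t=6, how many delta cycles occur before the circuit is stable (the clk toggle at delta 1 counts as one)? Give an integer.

t=0 Δ0: w6=0 w5=1 w8=0 w2=0 w1=1 w0=1 w7=0 w3=0 w4=1 clk=0 w9=1
  Δ1: clk:0→1
  Δ2: w5:1→0
  Δ3: w4:1→0
  Δ4: w0:1→0
  Δ5: w9:1→0
  (5Δ to stable)
t=1 Δ0: w6=0 w5=0 w8=0 w2=0 w1=1 w0=0 w7=0 w3=0 w4=0 clk=1 w9=0
  Δ1: clk:1→0
  (1Δ to stable)
t=2 Δ0: w6=0 w5=0 w8=0 w2=0 w1=1 w0=0 w7=0 w3=0 w4=0 clk=0 w9=0
  Δ1: clk:0→1
  Δ2: w5:0→1, w8:0→1
  Δ3: w4:0→1
  Δ4: w0:0→1
  Δ5: w9:0→1
  (5Δ to stable)
t=3 Δ0: w6=0 w5=1 w8=1 w2=0 w1=1 w0=1 w7=0 w3=0 w4=1 clk=1 w9=1
  Δ1: clk:1→0
  (1Δ to stable)
t=4 Δ0: w6=0 w5=1 w8=1 w2=0 w1=1 w0=1 w7=0 w3=0 w4=1 clk=0 w9=1
  Δ1: clk:0→1
  Δ2: w5:1→0, w8:1→0
  Δ3: w4:1→0
  Δ4: w0:1→0
  Δ5: w9:1→0
  (5Δ to stable)
t=5 Δ0: w6=0 w5=0 w8=0 w2=0 w1=1 w0=0 w7=0 w3=0 w4=0 clk=1 w9=0
  Δ1: clk:1→0
  (1Δ to stable)
t=6 Δ0: w6=0 w5=0 w8=0 w2=0 w1=1 w0=0 w7=0 w3=0 w4=0 clk=0 w9=0
  Δ1: clk:0→1
  Δ2: w5:0→1, w8:0→1
  Δ3: w4:0→1
  Δ4: w0:0→1
  Δ5: w9:0→1
  (5Δ to stable)

5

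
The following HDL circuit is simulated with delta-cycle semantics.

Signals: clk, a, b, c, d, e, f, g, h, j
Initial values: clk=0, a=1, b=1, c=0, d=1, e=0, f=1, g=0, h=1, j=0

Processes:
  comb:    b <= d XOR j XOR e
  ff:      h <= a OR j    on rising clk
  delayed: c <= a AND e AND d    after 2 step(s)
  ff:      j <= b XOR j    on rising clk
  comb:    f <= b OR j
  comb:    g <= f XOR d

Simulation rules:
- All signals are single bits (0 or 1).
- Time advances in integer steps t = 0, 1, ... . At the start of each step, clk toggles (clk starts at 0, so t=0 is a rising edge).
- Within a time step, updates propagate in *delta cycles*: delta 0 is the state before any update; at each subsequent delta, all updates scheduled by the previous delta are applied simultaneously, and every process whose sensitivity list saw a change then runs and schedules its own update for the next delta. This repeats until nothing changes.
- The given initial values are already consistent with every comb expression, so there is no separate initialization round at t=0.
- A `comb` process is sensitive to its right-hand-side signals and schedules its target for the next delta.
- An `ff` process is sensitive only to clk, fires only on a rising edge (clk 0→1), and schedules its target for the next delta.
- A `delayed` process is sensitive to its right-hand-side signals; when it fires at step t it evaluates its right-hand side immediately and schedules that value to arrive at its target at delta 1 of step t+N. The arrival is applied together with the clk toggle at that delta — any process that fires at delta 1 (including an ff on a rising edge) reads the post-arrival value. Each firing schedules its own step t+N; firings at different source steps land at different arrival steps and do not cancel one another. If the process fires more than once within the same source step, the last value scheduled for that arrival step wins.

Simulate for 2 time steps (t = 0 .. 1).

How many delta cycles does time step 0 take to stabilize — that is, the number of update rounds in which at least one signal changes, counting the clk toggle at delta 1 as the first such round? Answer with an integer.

[bits: b,clk,g,a,f,j,e,h,c,d]
t=0: Δ0=1001100101 Δ1=1101100101 Δ2=1101110101 Δ3=0101110101 | 3Δ
t=1: Δ0=0101110101 Δ1=0001110101 | 1Δ

3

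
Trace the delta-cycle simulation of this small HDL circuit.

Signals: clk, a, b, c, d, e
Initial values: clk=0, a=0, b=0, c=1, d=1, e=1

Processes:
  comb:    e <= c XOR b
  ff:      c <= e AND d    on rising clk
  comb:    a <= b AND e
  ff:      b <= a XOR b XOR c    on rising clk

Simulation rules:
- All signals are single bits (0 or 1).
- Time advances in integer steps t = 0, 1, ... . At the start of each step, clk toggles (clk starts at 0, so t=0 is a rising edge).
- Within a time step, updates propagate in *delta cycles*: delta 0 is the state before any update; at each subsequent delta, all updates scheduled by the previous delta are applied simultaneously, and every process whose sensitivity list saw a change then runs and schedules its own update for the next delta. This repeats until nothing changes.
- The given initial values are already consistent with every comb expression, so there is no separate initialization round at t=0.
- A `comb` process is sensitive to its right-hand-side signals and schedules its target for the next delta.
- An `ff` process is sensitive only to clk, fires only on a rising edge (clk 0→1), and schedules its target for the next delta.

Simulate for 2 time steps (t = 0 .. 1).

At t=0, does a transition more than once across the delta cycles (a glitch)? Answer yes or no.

yes

t=0 Δ0: b=0 clk=0 e=1 c=1 a=0 d=1
  Δ1: clk:0→1
  Δ2: b:0→1
  Δ3: e:1→0, a:0→1
  Δ4: a:1→0
  (4Δ to stable)
t=1 Δ0: b=1 clk=1 e=0 c=1 a=0 d=1
  Δ1: clk:1→0
  (1Δ to stable)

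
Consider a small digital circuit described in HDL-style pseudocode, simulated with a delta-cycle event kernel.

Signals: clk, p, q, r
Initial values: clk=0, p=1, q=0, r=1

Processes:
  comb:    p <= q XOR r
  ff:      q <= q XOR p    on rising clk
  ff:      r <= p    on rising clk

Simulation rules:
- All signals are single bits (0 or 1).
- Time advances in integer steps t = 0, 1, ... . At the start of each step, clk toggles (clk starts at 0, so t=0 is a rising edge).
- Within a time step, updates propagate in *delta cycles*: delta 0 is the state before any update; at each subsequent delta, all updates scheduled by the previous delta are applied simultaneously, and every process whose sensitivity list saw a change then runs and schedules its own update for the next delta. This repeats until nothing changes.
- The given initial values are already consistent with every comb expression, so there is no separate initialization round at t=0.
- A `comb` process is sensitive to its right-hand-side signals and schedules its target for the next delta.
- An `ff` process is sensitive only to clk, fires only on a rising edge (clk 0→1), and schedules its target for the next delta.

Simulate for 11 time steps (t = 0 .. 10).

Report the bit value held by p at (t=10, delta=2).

t0.Δ0 r=1 clk=0 p=1 q=0
t0.Δ1 r=1 clk=1 p=1 q=0
t0.Δ2 r=1 clk=1 p=1 q=1
t0.Δ3 r=1 clk=1 p=0 q=1
t1.Δ0 r=1 clk=1 p=0 q=1
t1.Δ1 r=1 clk=0 p=0 q=1
t2.Δ0 r=1 clk=0 p=0 q=1
t2.Δ1 r=1 clk=1 p=0 q=1
t2.Δ2 r=0 clk=1 p=0 q=1
t2.Δ3 r=0 clk=1 p=1 q=1
t3.Δ0 r=0 clk=1 p=1 q=1
t3.Δ1 r=0 clk=0 p=1 q=1
t4.Δ0 r=0 clk=0 p=1 q=1
t4.Δ1 r=0 clk=1 p=1 q=1
t4.Δ2 r=1 clk=1 p=1 q=0
t5.Δ0 r=1 clk=1 p=1 q=0
t5.Δ1 r=1 clk=0 p=1 q=0
t6.Δ0 r=1 clk=0 p=1 q=0
t6.Δ1 r=1 clk=1 p=1 q=0
t6.Δ2 r=1 clk=1 p=1 q=1
t6.Δ3 r=1 clk=1 p=0 q=1
t7.Δ0 r=1 clk=1 p=0 q=1
t7.Δ1 r=1 clk=0 p=0 q=1
t8.Δ0 r=1 clk=0 p=0 q=1
t8.Δ1 r=1 clk=1 p=0 q=1
t8.Δ2 r=0 clk=1 p=0 q=1
t8.Δ3 r=0 clk=1 p=1 q=1
t9.Δ0 r=0 clk=1 p=1 q=1
t9.Δ1 r=0 clk=0 p=1 q=1
t10.Δ0 r=0 clk=0 p=1 q=1
t10.Δ1 r=0 clk=1 p=1 q=1
t10.Δ2 r=1 clk=1 p=1 q=0

1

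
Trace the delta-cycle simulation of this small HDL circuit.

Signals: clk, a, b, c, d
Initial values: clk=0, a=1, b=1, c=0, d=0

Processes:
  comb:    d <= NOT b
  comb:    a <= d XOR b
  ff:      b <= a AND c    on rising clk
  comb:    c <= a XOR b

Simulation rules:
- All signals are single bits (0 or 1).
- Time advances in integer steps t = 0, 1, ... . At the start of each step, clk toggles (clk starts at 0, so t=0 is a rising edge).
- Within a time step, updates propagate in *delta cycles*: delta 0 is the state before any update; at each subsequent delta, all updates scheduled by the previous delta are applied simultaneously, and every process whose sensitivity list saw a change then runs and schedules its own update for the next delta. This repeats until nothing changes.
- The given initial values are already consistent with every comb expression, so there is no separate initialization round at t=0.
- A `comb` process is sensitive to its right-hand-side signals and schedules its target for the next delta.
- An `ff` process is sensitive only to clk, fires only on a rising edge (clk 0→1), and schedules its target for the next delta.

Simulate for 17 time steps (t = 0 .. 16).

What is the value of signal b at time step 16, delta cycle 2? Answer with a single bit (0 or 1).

0

t0.Δ0 b=1 d=0 a=1 clk=0 c=0
t0.Δ1 b=1 d=0 a=1 clk=1 c=0
t0.Δ2 b=0 d=0 a=1 clk=1 c=0
t0.Δ3 b=0 d=1 a=0 clk=1 c=1
t0.Δ4 b=0 d=1 a=1 clk=1 c=0
t0.Δ5 b=0 d=1 a=1 clk=1 c=1
t1.Δ0 b=0 d=1 a=1 clk=1 c=1
t1.Δ1 b=0 d=1 a=1 clk=0 c=1
t2.Δ0 b=0 d=1 a=1 clk=0 c=1
t2.Δ1 b=0 d=1 a=1 clk=1 c=1
t2.Δ2 b=1 d=1 a=1 clk=1 c=1
t2.Δ3 b=1 d=0 a=0 clk=1 c=0
t2.Δ4 b=1 d=0 a=1 clk=1 c=1
t2.Δ5 b=1 d=0 a=1 clk=1 c=0
t3.Δ0 b=1 d=0 a=1 clk=1 c=0
t3.Δ1 b=1 d=0 a=1 clk=0 c=0
t4.Δ0 b=1 d=0 a=1 clk=0 c=0
t4.Δ1 b=1 d=0 a=1 clk=1 c=0
t4.Δ2 b=0 d=0 a=1 clk=1 c=0
t4.Δ3 b=0 d=1 a=0 clk=1 c=1
t4.Δ4 b=0 d=1 a=1 clk=1 c=0
t4.Δ5 b=0 d=1 a=1 clk=1 c=1
t5.Δ0 b=0 d=1 a=1 clk=1 c=1
t5.Δ1 b=0 d=1 a=1 clk=0 c=1
t6.Δ0 b=0 d=1 a=1 clk=0 c=1
t6.Δ1 b=0 d=1 a=1 clk=1 c=1
t6.Δ2 b=1 d=1 a=1 clk=1 c=1
t6.Δ3 b=1 d=0 a=0 clk=1 c=0
t6.Δ4 b=1 d=0 a=1 clk=1 c=1
t6.Δ5 b=1 d=0 a=1 clk=1 c=0
t7.Δ0 b=1 d=0 a=1 clk=1 c=0
t7.Δ1 b=1 d=0 a=1 clk=0 c=0
t8.Δ0 b=1 d=0 a=1 clk=0 c=0
t8.Δ1 b=1 d=0 a=1 clk=1 c=0
t8.Δ2 b=0 d=0 a=1 clk=1 c=0
t8.Δ3 b=0 d=1 a=0 clk=1 c=1
t8.Δ4 b=0 d=1 a=1 clk=1 c=0
t8.Δ5 b=0 d=1 a=1 clk=1 c=1
t9.Δ0 b=0 d=1 a=1 clk=1 c=1
t9.Δ1 b=0 d=1 a=1 clk=0 c=1
t10.Δ0 b=0 d=1 a=1 clk=0 c=1
t10.Δ1 b=0 d=1 a=1 clk=1 c=1
t10.Δ2 b=1 d=1 a=1 clk=1 c=1
t10.Δ3 b=1 d=0 a=0 clk=1 c=0
t10.Δ4 b=1 d=0 a=1 clk=1 c=1
t10.Δ5 b=1 d=0 a=1 clk=1 c=0
t11.Δ0 b=1 d=0 a=1 clk=1 c=0
t11.Δ1 b=1 d=0 a=1 clk=0 c=0
t12.Δ0 b=1 d=0 a=1 clk=0 c=0
t12.Δ1 b=1 d=0 a=1 clk=1 c=0
t12.Δ2 b=0 d=0 a=1 clk=1 c=0
t12.Δ3 b=0 d=1 a=0 clk=1 c=1
t12.Δ4 b=0 d=1 a=1 clk=1 c=0
t12.Δ5 b=0 d=1 a=1 clk=1 c=1
t13.Δ0 b=0 d=1 a=1 clk=1 c=1
t13.Δ1 b=0 d=1 a=1 clk=0 c=1
t14.Δ0 b=0 d=1 a=1 clk=0 c=1
t14.Δ1 b=0 d=1 a=1 clk=1 c=1
t14.Δ2 b=1 d=1 a=1 clk=1 c=1
t14.Δ3 b=1 d=0 a=0 clk=1 c=0
t14.Δ4 b=1 d=0 a=1 clk=1 c=1
t14.Δ5 b=1 d=0 a=1 clk=1 c=0
t15.Δ0 b=1 d=0 a=1 clk=1 c=0
t15.Δ1 b=1 d=0 a=1 clk=0 c=0
t16.Δ0 b=1 d=0 a=1 clk=0 c=0
t16.Δ1 b=1 d=0 a=1 clk=1 c=0
t16.Δ2 b=0 d=0 a=1 clk=1 c=0
t16.Δ3 b=0 d=1 a=0 clk=1 c=1
t16.Δ4 b=0 d=1 a=1 clk=1 c=0
t16.Δ5 b=0 d=1 a=1 clk=1 c=1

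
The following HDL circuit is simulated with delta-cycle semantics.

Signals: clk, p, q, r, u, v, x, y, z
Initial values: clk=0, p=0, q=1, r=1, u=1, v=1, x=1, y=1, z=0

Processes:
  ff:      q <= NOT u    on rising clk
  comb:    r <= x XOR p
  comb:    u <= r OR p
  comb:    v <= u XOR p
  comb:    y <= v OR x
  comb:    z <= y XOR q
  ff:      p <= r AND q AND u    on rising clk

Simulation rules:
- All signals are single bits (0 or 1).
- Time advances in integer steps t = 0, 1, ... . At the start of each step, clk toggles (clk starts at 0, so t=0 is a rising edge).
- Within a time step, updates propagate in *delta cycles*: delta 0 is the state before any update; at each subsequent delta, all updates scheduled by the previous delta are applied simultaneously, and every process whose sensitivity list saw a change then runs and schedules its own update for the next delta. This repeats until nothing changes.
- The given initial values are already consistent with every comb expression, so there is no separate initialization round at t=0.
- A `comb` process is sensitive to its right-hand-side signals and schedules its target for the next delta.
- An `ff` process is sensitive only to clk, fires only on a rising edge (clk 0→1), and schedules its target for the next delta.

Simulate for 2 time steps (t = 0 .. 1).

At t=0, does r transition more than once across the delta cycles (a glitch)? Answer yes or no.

no

[bits: z,y,v,r,clk,q,u,p,x]
t=0: Δ0=011101101 Δ1=011111101 Δ2=011110111 Δ3=110010111 | 3Δ
t=1: Δ0=110010111 Δ1=110000111 | 1Δ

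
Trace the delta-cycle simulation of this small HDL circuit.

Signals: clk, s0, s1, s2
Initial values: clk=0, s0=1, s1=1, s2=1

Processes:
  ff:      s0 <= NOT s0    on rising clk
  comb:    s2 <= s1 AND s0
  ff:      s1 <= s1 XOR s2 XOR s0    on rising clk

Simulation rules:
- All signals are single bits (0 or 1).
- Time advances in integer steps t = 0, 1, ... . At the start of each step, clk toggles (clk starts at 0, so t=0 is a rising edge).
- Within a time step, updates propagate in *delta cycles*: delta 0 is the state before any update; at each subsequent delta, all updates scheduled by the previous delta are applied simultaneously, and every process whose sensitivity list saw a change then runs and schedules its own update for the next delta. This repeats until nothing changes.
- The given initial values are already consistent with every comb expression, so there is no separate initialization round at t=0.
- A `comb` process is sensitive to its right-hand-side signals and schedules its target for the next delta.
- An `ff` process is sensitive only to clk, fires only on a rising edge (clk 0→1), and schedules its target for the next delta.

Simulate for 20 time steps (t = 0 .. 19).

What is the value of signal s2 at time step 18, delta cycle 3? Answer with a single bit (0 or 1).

t=0 Δ0: s2=1 s0=1 s1=1 clk=0
  Δ1: clk:0→1
  Δ2: s0:1→0
  Δ3: s2:1→0
  (3Δ to stable)
t=1 Δ0: s2=0 s0=0 s1=1 clk=1
  Δ1: clk:1→0
  (1Δ to stable)
t=2 Δ0: s2=0 s0=0 s1=1 clk=0
  Δ1: clk:0→1
  Δ2: s0:0→1
  Δ3: s2:0→1
  (3Δ to stable)
t=3 Δ0: s2=1 s0=1 s1=1 clk=1
  Δ1: clk:1→0
  (1Δ to stable)
t=4 Δ0: s2=1 s0=1 s1=1 clk=0
  Δ1: clk:0→1
  Δ2: s0:1→0
  Δ3: s2:1→0
  (3Δ to stable)
t=5 Δ0: s2=0 s0=0 s1=1 clk=1
  Δ1: clk:1→0
  (1Δ to stable)
t=6 Δ0: s2=0 s0=0 s1=1 clk=0
  Δ1: clk:0→1
  Δ2: s0:0→1
  Δ3: s2:0→1
  (3Δ to stable)
t=7 Δ0: s2=1 s0=1 s1=1 clk=1
  Δ1: clk:1→0
  (1Δ to stable)
t=8 Δ0: s2=1 s0=1 s1=1 clk=0
  Δ1: clk:0→1
  Δ2: s0:1→0
  Δ3: s2:1→0
  (3Δ to stable)
t=9 Δ0: s2=0 s0=0 s1=1 clk=1
  Δ1: clk:1→0
  (1Δ to stable)
t=10 Δ0: s2=0 s0=0 s1=1 clk=0
  Δ1: clk:0→1
  Δ2: s0:0→1
  Δ3: s2:0→1
  (3Δ to stable)
t=11 Δ0: s2=1 s0=1 s1=1 clk=1
  Δ1: clk:1→0
  (1Δ to stable)
t=12 Δ0: s2=1 s0=1 s1=1 clk=0
  Δ1: clk:0→1
  Δ2: s0:1→0
  Δ3: s2:1→0
  (3Δ to stable)
t=13 Δ0: s2=0 s0=0 s1=1 clk=1
  Δ1: clk:1→0
  (1Δ to stable)
t=14 Δ0: s2=0 s0=0 s1=1 clk=0
  Δ1: clk:0→1
  Δ2: s0:0→1
  Δ3: s2:0→1
  (3Δ to stable)
t=15 Δ0: s2=1 s0=1 s1=1 clk=1
  Δ1: clk:1→0
  (1Δ to stable)
t=16 Δ0: s2=1 s0=1 s1=1 clk=0
  Δ1: clk:0→1
  Δ2: s0:1→0
  Δ3: s2:1→0
  (3Δ to stable)
t=17 Δ0: s2=0 s0=0 s1=1 clk=1
  Δ1: clk:1→0
  (1Δ to stable)
t=18 Δ0: s2=0 s0=0 s1=1 clk=0
  Δ1: clk:0→1
  Δ2: s0:0→1
  Δ3: s2:0→1
  (3Δ to stable)
t=19 Δ0: s2=1 s0=1 s1=1 clk=1
  Δ1: clk:1→0
  (1Δ to stable)

1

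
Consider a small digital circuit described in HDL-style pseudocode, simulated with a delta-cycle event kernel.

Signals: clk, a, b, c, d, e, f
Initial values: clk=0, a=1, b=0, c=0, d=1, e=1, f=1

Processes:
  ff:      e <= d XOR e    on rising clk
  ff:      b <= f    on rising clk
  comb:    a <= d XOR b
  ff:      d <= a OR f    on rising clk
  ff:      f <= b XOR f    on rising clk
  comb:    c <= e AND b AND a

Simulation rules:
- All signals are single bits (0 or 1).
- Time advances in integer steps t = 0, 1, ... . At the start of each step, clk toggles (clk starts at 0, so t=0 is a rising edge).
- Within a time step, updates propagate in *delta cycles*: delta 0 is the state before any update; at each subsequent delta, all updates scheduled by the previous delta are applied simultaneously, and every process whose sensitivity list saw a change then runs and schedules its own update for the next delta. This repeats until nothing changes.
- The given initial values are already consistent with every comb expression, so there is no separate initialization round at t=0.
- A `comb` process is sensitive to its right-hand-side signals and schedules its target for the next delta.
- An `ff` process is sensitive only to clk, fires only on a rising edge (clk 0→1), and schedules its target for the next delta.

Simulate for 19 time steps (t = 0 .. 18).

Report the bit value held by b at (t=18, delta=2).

1

t0.Δ0 clk=0 e=1 c=0 d=1 f=1 b=0 a=1
t0.Δ1 clk=1 e=1 c=0 d=1 f=1 b=0 a=1
t0.Δ2 clk=1 e=0 c=0 d=1 f=1 b=1 a=1
t0.Δ3 clk=1 e=0 c=0 d=1 f=1 b=1 a=0
t1.Δ0 clk=1 e=0 c=0 d=1 f=1 b=1 a=0
t1.Δ1 clk=0 e=0 c=0 d=1 f=1 b=1 a=0
t2.Δ0 clk=0 e=0 c=0 d=1 f=1 b=1 a=0
t2.Δ1 clk=1 e=0 c=0 d=1 f=1 b=1 a=0
t2.Δ2 clk=1 e=1 c=0 d=1 f=0 b=1 a=0
t3.Δ0 clk=1 e=1 c=0 d=1 f=0 b=1 a=0
t3.Δ1 clk=0 e=1 c=0 d=1 f=0 b=1 a=0
t4.Δ0 clk=0 e=1 c=0 d=1 f=0 b=1 a=0
t4.Δ1 clk=1 e=1 c=0 d=1 f=0 b=1 a=0
t4.Δ2 clk=1 e=0 c=0 d=0 f=1 b=0 a=0
t5.Δ0 clk=1 e=0 c=0 d=0 f=1 b=0 a=0
t5.Δ1 clk=0 e=0 c=0 d=0 f=1 b=0 a=0
t6.Δ0 clk=0 e=0 c=0 d=0 f=1 b=0 a=0
t6.Δ1 clk=1 e=0 c=0 d=0 f=1 b=0 a=0
t6.Δ2 clk=1 e=0 c=0 d=1 f=1 b=1 a=0
t7.Δ0 clk=1 e=0 c=0 d=1 f=1 b=1 a=0
t7.Δ1 clk=0 e=0 c=0 d=1 f=1 b=1 a=0
t8.Δ0 clk=0 e=0 c=0 d=1 f=1 b=1 a=0
t8.Δ1 clk=1 e=0 c=0 d=1 f=1 b=1 a=0
t8.Δ2 clk=1 e=1 c=0 d=1 f=0 b=1 a=0
t9.Δ0 clk=1 e=1 c=0 d=1 f=0 b=1 a=0
t9.Δ1 clk=0 e=1 c=0 d=1 f=0 b=1 a=0
t10.Δ0 clk=0 e=1 c=0 d=1 f=0 b=1 a=0
t10.Δ1 clk=1 e=1 c=0 d=1 f=0 b=1 a=0
t10.Δ2 clk=1 e=0 c=0 d=0 f=1 b=0 a=0
t11.Δ0 clk=1 e=0 c=0 d=0 f=1 b=0 a=0
t11.Δ1 clk=0 e=0 c=0 d=0 f=1 b=0 a=0
t12.Δ0 clk=0 e=0 c=0 d=0 f=1 b=0 a=0
t12.Δ1 clk=1 e=0 c=0 d=0 f=1 b=0 a=0
t12.Δ2 clk=1 e=0 c=0 d=1 f=1 b=1 a=0
t13.Δ0 clk=1 e=0 c=0 d=1 f=1 b=1 a=0
t13.Δ1 clk=0 e=0 c=0 d=1 f=1 b=1 a=0
t14.Δ0 clk=0 e=0 c=0 d=1 f=1 b=1 a=0
t14.Δ1 clk=1 e=0 c=0 d=1 f=1 b=1 a=0
t14.Δ2 clk=1 e=1 c=0 d=1 f=0 b=1 a=0
t15.Δ0 clk=1 e=1 c=0 d=1 f=0 b=1 a=0
t15.Δ1 clk=0 e=1 c=0 d=1 f=0 b=1 a=0
t16.Δ0 clk=0 e=1 c=0 d=1 f=0 b=1 a=0
t16.Δ1 clk=1 e=1 c=0 d=1 f=0 b=1 a=0
t16.Δ2 clk=1 e=0 c=0 d=0 f=1 b=0 a=0
t17.Δ0 clk=1 e=0 c=0 d=0 f=1 b=0 a=0
t17.Δ1 clk=0 e=0 c=0 d=0 f=1 b=0 a=0
t18.Δ0 clk=0 e=0 c=0 d=0 f=1 b=0 a=0
t18.Δ1 clk=1 e=0 c=0 d=0 f=1 b=0 a=0
t18.Δ2 clk=1 e=0 c=0 d=1 f=1 b=1 a=0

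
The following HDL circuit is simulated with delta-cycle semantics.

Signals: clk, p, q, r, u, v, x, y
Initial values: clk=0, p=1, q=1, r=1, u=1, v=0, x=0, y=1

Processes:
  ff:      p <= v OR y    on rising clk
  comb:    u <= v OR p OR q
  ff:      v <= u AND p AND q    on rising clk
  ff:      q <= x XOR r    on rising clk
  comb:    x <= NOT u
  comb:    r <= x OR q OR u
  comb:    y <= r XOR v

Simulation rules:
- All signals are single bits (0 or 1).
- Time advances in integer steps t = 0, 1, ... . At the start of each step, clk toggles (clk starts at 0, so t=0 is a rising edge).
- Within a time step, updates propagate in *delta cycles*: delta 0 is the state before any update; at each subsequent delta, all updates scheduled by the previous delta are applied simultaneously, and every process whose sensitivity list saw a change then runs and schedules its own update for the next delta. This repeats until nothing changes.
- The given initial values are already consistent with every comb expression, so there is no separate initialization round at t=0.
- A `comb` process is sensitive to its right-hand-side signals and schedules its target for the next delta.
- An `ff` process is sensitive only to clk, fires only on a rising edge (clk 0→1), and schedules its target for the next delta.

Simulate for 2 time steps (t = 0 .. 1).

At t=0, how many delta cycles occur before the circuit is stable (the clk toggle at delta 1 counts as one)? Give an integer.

3

[bits: clk,r,q,p,v,x,u,y]
t=0: Δ0=01110011 Δ1=11110011 Δ2=11111011 Δ3=11111010 | 3Δ
t=1: Δ0=11111010 Δ1=01111010 | 1Δ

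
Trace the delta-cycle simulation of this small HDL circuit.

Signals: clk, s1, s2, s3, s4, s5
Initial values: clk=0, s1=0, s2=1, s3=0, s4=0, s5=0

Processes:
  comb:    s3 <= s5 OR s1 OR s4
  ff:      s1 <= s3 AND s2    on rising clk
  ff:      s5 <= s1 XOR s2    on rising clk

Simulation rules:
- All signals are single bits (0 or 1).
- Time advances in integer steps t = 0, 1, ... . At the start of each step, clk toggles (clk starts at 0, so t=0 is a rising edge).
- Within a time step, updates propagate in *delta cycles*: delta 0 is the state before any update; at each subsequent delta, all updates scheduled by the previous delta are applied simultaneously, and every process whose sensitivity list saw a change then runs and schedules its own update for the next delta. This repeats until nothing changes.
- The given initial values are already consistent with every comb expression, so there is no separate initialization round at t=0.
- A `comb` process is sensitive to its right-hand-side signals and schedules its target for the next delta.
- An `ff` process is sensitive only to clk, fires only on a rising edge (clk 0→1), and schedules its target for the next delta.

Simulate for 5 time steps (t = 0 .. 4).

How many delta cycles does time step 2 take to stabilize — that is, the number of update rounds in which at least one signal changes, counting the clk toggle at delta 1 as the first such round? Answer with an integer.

2

[bits: s4,s3,s5,clk,s1,s2]
t=0: Δ0=000001 Δ1=000101 Δ2=001101 Δ3=011101 | 3Δ
t=1: Δ0=011101 Δ1=011001 | 1Δ
t=2: Δ0=011001 Δ1=011101 Δ2=011111 | 2Δ
t=3: Δ0=011111 Δ1=011011 | 1Δ
t=4: Δ0=011011 Δ1=011111 Δ2=010111 | 2Δ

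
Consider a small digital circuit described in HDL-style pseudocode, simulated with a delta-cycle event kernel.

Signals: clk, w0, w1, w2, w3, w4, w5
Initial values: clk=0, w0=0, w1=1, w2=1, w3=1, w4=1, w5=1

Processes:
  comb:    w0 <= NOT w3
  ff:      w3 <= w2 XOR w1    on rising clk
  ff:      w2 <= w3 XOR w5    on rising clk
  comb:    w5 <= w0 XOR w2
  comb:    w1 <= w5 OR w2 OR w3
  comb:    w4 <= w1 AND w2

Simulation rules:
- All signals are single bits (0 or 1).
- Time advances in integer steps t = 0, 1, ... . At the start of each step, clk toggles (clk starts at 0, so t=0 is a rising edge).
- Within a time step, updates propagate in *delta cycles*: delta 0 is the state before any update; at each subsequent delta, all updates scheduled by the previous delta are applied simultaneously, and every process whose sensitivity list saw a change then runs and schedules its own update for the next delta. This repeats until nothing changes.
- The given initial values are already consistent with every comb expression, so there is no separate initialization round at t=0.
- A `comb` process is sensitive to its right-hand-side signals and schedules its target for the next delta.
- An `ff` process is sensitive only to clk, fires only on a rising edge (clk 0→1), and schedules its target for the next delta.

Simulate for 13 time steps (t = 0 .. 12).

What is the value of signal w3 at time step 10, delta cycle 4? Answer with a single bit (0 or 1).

1

[bits: w2,w0,clk,w3,w1,w5,w4]
t=0: Δ0=1001111 Δ1=1011111 Δ2=0010111 Δ3=0110100 Δ4=0110010 Δ5=0110110 | 5Δ
t=1: Δ0=0110110 Δ1=0100110 | 1Δ
t=2: Δ0=0100110 Δ1=0110110 Δ2=1111110 Δ3=1011101 Δ4=1011111 | 4Δ
t=3: Δ0=1011111 Δ1=1001111 | 1Δ
t=4: Δ0=1001111 Δ1=1011111 Δ2=0010111 Δ3=0110100 Δ4=0110010 Δ5=0110110 | 5Δ
t=5: Δ0=0110110 Δ1=0100110 | 1Δ
t=6: Δ0=0100110 Δ1=0110110 Δ2=1111110 Δ3=1011101 Δ4=1011111 | 4Δ
t=7: Δ0=1011111 Δ1=1001111 | 1Δ
t=8: Δ0=1001111 Δ1=1011111 Δ2=0010111 Δ3=0110100 Δ4=0110010 Δ5=0110110 | 5Δ
t=9: Δ0=0110110 Δ1=0100110 | 1Δ
t=10: Δ0=0100110 Δ1=0110110 Δ2=1111110 Δ3=1011101 Δ4=1011111 | 4Δ
t=11: Δ0=1011111 Δ1=1001111 | 1Δ
t=12: Δ0=1001111 Δ1=1011111 Δ2=0010111 Δ3=0110100 Δ4=0110010 Δ5=0110110 | 5Δ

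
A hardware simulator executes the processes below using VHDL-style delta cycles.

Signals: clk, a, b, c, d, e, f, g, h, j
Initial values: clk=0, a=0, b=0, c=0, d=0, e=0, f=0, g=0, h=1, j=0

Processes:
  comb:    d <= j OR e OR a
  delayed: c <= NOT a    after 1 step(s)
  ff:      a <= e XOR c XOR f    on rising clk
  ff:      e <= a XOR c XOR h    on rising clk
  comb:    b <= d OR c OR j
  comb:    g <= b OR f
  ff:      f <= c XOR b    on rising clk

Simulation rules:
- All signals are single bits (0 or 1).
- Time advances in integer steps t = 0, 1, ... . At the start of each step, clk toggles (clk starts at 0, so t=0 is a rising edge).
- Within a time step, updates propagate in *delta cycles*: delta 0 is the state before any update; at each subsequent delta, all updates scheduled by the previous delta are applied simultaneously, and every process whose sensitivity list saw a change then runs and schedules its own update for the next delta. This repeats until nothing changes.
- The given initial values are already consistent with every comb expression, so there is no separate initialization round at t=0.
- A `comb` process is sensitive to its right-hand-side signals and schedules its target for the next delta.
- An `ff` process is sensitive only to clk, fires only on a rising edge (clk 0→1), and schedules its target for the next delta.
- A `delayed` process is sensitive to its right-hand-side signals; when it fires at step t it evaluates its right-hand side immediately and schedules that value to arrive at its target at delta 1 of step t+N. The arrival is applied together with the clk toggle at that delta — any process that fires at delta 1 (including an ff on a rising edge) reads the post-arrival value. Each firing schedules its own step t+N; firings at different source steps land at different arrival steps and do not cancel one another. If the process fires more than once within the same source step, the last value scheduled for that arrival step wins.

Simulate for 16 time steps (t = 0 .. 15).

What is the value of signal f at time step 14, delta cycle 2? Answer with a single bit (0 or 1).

0

t0.Δ0 g=0 d=0 h=1 c=0 a=0 j=0 clk=0 b=0 f=0 e=0
t0.Δ1 g=0 d=0 h=1 c=0 a=0 j=0 clk=1 b=0 f=0 e=0
t0.Δ2 g=0 d=0 h=1 c=0 a=0 j=0 clk=1 b=0 f=0 e=1
t0.Δ3 g=0 d=1 h=1 c=0 a=0 j=0 clk=1 b=0 f=0 e=1
t0.Δ4 g=0 d=1 h=1 c=0 a=0 j=0 clk=1 b=1 f=0 e=1
t0.Δ5 g=1 d=1 h=1 c=0 a=0 j=0 clk=1 b=1 f=0 e=1
t1.Δ0 g=1 d=1 h=1 c=0 a=0 j=0 clk=1 b=1 f=0 e=1
t1.Δ1 g=1 d=1 h=1 c=0 a=0 j=0 clk=0 b=1 f=0 e=1
t2.Δ0 g=1 d=1 h=1 c=0 a=0 j=0 clk=0 b=1 f=0 e=1
t2.Δ1 g=1 d=1 h=1 c=0 a=0 j=0 clk=1 b=1 f=0 e=1
t2.Δ2 g=1 d=1 h=1 c=0 a=1 j=0 clk=1 b=1 f=1 e=1
t3.Δ0 g=1 d=1 h=1 c=0 a=1 j=0 clk=1 b=1 f=1 e=1
t3.Δ1 g=1 d=1 h=1 c=0 a=1 j=0 clk=0 b=1 f=1 e=1
t4.Δ0 g=1 d=1 h=1 c=0 a=1 j=0 clk=0 b=1 f=1 e=1
t4.Δ1 g=1 d=1 h=1 c=0 a=1 j=0 clk=1 b=1 f=1 e=1
t4.Δ2 g=1 d=1 h=1 c=0 a=0 j=0 clk=1 b=1 f=1 e=0
t4.Δ3 g=1 d=0 h=1 c=0 a=0 j=0 clk=1 b=1 f=1 e=0
t4.Δ4 g=1 d=0 h=1 c=0 a=0 j=0 clk=1 b=0 f=1 e=0
t5.Δ0 g=1 d=0 h=1 c=0 a=0 j=0 clk=1 b=0 f=1 e=0
t5.Δ1 g=1 d=0 h=1 c=1 a=0 j=0 clk=0 b=0 f=1 e=0
t5.Δ2 g=1 d=0 h=1 c=1 a=0 j=0 clk=0 b=1 f=1 e=0
t6.Δ0 g=1 d=0 h=1 c=1 a=0 j=0 clk=0 b=1 f=1 e=0
t6.Δ1 g=1 d=0 h=1 c=1 a=0 j=0 clk=1 b=1 f=1 e=0
t6.Δ2 g=1 d=0 h=1 c=1 a=0 j=0 clk=1 b=1 f=0 e=0
t7.Δ0 g=1 d=0 h=1 c=1 a=0 j=0 clk=1 b=1 f=0 e=0
t7.Δ1 g=1 d=0 h=1 c=1 a=0 j=0 clk=0 b=1 f=0 e=0
t8.Δ0 g=1 d=0 h=1 c=1 a=0 j=0 clk=0 b=1 f=0 e=0
t8.Δ1 g=1 d=0 h=1 c=1 a=0 j=0 clk=1 b=1 f=0 e=0
t8.Δ2 g=1 d=0 h=1 c=1 a=1 j=0 clk=1 b=1 f=0 e=0
t8.Δ3 g=1 d=1 h=1 c=1 a=1 j=0 clk=1 b=1 f=0 e=0
t9.Δ0 g=1 d=1 h=1 c=1 a=1 j=0 clk=1 b=1 f=0 e=0
t9.Δ1 g=1 d=1 h=1 c=0 a=1 j=0 clk=0 b=1 f=0 e=0
t10.Δ0 g=1 d=1 h=1 c=0 a=1 j=0 clk=0 b=1 f=0 e=0
t10.Δ1 g=1 d=1 h=1 c=0 a=1 j=0 clk=1 b=1 f=0 e=0
t10.Δ2 g=1 d=1 h=1 c=0 a=0 j=0 clk=1 b=1 f=1 e=0
t10.Δ3 g=1 d=0 h=1 c=0 a=0 j=0 clk=1 b=1 f=1 e=0
t10.Δ4 g=1 d=0 h=1 c=0 a=0 j=0 clk=1 b=0 f=1 e=0
t11.Δ0 g=1 d=0 h=1 c=0 a=0 j=0 clk=1 b=0 f=1 e=0
t11.Δ1 g=1 d=0 h=1 c=1 a=0 j=0 clk=0 b=0 f=1 e=0
t11.Δ2 g=1 d=0 h=1 c=1 a=0 j=0 clk=0 b=1 f=1 e=0
t12.Δ0 g=1 d=0 h=1 c=1 a=0 j=0 clk=0 b=1 f=1 e=0
t12.Δ1 g=1 d=0 h=1 c=1 a=0 j=0 clk=1 b=1 f=1 e=0
t12.Δ2 g=1 d=0 h=1 c=1 a=0 j=0 clk=1 b=1 f=0 e=0
t13.Δ0 g=1 d=0 h=1 c=1 a=0 j=0 clk=1 b=1 f=0 e=0
t13.Δ1 g=1 d=0 h=1 c=1 a=0 j=0 clk=0 b=1 f=0 e=0
t14.Δ0 g=1 d=0 h=1 c=1 a=0 j=0 clk=0 b=1 f=0 e=0
t14.Δ1 g=1 d=0 h=1 c=1 a=0 j=0 clk=1 b=1 f=0 e=0
t14.Δ2 g=1 d=0 h=1 c=1 a=1 j=0 clk=1 b=1 f=0 e=0
t14.Δ3 g=1 d=1 h=1 c=1 a=1 j=0 clk=1 b=1 f=0 e=0
t15.Δ0 g=1 d=1 h=1 c=1 a=1 j=0 clk=1 b=1 f=0 e=0
t15.Δ1 g=1 d=1 h=1 c=0 a=1 j=0 clk=0 b=1 f=0 e=0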